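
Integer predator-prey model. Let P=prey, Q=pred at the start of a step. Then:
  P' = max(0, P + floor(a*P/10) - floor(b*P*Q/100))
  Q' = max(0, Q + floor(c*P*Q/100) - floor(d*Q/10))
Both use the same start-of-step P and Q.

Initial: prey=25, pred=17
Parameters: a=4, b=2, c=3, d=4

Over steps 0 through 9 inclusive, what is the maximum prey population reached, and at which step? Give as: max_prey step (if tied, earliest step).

Answer: 27 1

Derivation:
Step 1: prey: 25+10-8=27; pred: 17+12-6=23
Step 2: prey: 27+10-12=25; pred: 23+18-9=32
Step 3: prey: 25+10-16=19; pred: 32+24-12=44
Step 4: prey: 19+7-16=10; pred: 44+25-17=52
Step 5: prey: 10+4-10=4; pred: 52+15-20=47
Step 6: prey: 4+1-3=2; pred: 47+5-18=34
Step 7: prey: 2+0-1=1; pred: 34+2-13=23
Step 8: prey: 1+0-0=1; pred: 23+0-9=14
Step 9: prey: 1+0-0=1; pred: 14+0-5=9
Max prey = 27 at step 1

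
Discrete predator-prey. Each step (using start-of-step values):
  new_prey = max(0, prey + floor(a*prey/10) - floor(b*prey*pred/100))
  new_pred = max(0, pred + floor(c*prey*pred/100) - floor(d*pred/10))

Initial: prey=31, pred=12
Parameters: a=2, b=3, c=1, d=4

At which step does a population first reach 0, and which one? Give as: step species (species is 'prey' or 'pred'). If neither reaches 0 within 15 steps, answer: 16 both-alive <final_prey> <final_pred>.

Step 1: prey: 31+6-11=26; pred: 12+3-4=11
Step 2: prey: 26+5-8=23; pred: 11+2-4=9
Step 3: prey: 23+4-6=21; pred: 9+2-3=8
Step 4: prey: 21+4-5=20; pred: 8+1-3=6
Step 5: prey: 20+4-3=21; pred: 6+1-2=5
Step 6: prey: 21+4-3=22; pred: 5+1-2=4
Step 7: prey: 22+4-2=24; pred: 4+0-1=3
Step 8: prey: 24+4-2=26; pred: 3+0-1=2
Step 9: prey: 26+5-1=30; pred: 2+0-0=2
Step 10: prey: 30+6-1=35; pred: 2+0-0=2
Step 11: prey: 35+7-2=40; pred: 2+0-0=2
Step 12: prey: 40+8-2=46; pred: 2+0-0=2
Step 13: prey: 46+9-2=53; pred: 2+0-0=2
Step 14: prey: 53+10-3=60; pred: 2+1-0=3
Step 15: prey: 60+12-5=67; pred: 3+1-1=3
No extinction within 15 steps

Answer: 16 both-alive 67 3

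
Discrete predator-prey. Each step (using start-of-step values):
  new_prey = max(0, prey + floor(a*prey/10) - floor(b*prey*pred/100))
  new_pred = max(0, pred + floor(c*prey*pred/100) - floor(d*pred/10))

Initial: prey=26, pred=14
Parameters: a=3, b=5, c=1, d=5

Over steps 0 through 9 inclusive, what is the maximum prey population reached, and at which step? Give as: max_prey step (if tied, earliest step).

Step 1: prey: 26+7-18=15; pred: 14+3-7=10
Step 2: prey: 15+4-7=12; pred: 10+1-5=6
Step 3: prey: 12+3-3=12; pred: 6+0-3=3
Step 4: prey: 12+3-1=14; pred: 3+0-1=2
Step 5: prey: 14+4-1=17; pred: 2+0-1=1
Step 6: prey: 17+5-0=22; pred: 1+0-0=1
Step 7: prey: 22+6-1=27; pred: 1+0-0=1
Step 8: prey: 27+8-1=34; pred: 1+0-0=1
Step 9: prey: 34+10-1=43; pred: 1+0-0=1
Max prey = 43 at step 9

Answer: 43 9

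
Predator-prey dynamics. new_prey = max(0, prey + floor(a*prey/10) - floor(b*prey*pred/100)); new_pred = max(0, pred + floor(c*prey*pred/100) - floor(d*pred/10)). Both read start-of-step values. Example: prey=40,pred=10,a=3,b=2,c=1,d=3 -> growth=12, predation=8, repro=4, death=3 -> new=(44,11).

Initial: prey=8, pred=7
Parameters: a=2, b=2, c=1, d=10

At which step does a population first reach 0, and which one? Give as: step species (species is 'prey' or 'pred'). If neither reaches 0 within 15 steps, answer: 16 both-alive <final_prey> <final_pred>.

Answer: 1 pred

Derivation:
Step 1: prey: 8+1-1=8; pred: 7+0-7=0
First extinction: pred at step 1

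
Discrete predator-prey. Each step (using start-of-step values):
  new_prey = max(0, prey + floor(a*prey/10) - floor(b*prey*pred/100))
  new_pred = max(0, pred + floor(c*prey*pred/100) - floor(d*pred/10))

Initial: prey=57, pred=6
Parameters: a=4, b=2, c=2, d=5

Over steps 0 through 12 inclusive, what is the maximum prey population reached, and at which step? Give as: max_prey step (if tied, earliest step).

Answer: 92 3

Derivation:
Step 1: prey: 57+22-6=73; pred: 6+6-3=9
Step 2: prey: 73+29-13=89; pred: 9+13-4=18
Step 3: prey: 89+35-32=92; pred: 18+32-9=41
Step 4: prey: 92+36-75=53; pred: 41+75-20=96
Step 5: prey: 53+21-101=0; pred: 96+101-48=149
Step 6: prey: 0+0-0=0; pred: 149+0-74=75
Step 7: prey: 0+0-0=0; pred: 75+0-37=38
Step 8: prey: 0+0-0=0; pred: 38+0-19=19
Step 9: prey: 0+0-0=0; pred: 19+0-9=10
Step 10: prey: 0+0-0=0; pred: 10+0-5=5
Step 11: prey: 0+0-0=0; pred: 5+0-2=3
Step 12: prey: 0+0-0=0; pred: 3+0-1=2
Max prey = 92 at step 3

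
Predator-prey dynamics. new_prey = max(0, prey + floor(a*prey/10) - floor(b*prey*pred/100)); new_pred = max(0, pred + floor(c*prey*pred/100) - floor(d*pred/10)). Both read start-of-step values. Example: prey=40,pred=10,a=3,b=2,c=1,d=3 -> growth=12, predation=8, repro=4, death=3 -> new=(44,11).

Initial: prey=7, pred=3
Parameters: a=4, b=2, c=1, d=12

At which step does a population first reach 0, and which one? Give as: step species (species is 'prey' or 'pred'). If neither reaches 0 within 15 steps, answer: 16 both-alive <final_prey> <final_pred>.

Step 1: prey: 7+2-0=9; pred: 3+0-3=0
First extinction: pred at step 1

Answer: 1 pred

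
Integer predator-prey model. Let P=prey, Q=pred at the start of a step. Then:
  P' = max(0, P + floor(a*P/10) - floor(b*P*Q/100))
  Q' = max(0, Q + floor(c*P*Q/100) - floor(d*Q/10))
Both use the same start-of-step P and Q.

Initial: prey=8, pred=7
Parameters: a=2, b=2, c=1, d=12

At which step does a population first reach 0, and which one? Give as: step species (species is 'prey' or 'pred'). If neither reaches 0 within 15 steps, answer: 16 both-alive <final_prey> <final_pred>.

Answer: 1 pred

Derivation:
Step 1: prey: 8+1-1=8; pred: 7+0-8=0
First extinction: pred at step 1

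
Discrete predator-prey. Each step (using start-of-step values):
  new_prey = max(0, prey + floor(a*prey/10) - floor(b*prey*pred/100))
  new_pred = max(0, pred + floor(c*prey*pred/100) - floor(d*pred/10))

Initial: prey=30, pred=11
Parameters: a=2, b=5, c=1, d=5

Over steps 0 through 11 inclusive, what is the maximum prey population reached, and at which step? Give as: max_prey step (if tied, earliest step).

Answer: 36 11

Derivation:
Step 1: prey: 30+6-16=20; pred: 11+3-5=9
Step 2: prey: 20+4-9=15; pred: 9+1-4=6
Step 3: prey: 15+3-4=14; pred: 6+0-3=3
Step 4: prey: 14+2-2=14; pred: 3+0-1=2
Step 5: prey: 14+2-1=15; pred: 2+0-1=1
Step 6: prey: 15+3-0=18; pred: 1+0-0=1
Step 7: prey: 18+3-0=21; pred: 1+0-0=1
Step 8: prey: 21+4-1=24; pred: 1+0-0=1
Step 9: prey: 24+4-1=27; pred: 1+0-0=1
Step 10: prey: 27+5-1=31; pred: 1+0-0=1
Step 11: prey: 31+6-1=36; pred: 1+0-0=1
Max prey = 36 at step 11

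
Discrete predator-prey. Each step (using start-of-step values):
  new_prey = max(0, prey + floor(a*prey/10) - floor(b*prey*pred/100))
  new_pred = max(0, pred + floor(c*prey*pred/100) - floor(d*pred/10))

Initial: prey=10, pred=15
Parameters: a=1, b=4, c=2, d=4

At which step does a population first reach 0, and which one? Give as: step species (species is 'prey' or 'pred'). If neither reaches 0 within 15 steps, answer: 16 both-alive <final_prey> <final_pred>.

Step 1: prey: 10+1-6=5; pred: 15+3-6=12
Step 2: prey: 5+0-2=3; pred: 12+1-4=9
Step 3: prey: 3+0-1=2; pred: 9+0-3=6
Step 4: prey: 2+0-0=2; pred: 6+0-2=4
Step 5: prey: 2+0-0=2; pred: 4+0-1=3
Step 6: prey: 2+0-0=2; pred: 3+0-1=2
Step 7: prey: 2+0-0=2; pred: 2+0-0=2
Steps 8-15: state stable at prey=2, pred=2 (no change)
No extinction within 15 steps

Answer: 16 both-alive 2 2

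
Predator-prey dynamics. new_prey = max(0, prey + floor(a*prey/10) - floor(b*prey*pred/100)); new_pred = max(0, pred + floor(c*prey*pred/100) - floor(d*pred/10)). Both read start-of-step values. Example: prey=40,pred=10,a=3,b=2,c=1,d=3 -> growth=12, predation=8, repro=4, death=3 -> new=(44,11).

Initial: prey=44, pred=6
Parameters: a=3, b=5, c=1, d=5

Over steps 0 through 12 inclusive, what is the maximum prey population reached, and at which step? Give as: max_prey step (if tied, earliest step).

Answer: 64 9

Derivation:
Step 1: prey: 44+13-13=44; pred: 6+2-3=5
Step 2: prey: 44+13-11=46; pred: 5+2-2=5
Step 3: prey: 46+13-11=48; pred: 5+2-2=5
Step 4: prey: 48+14-12=50; pred: 5+2-2=5
Step 5: prey: 50+15-12=53; pred: 5+2-2=5
Step 6: prey: 53+15-13=55; pred: 5+2-2=5
Step 7: prey: 55+16-13=58; pred: 5+2-2=5
Step 8: prey: 58+17-14=61; pred: 5+2-2=5
Step 9: prey: 61+18-15=64; pred: 5+3-2=6
Step 10: prey: 64+19-19=64; pred: 6+3-3=6
Step 11: prey: 64+19-19=64; pred: 6+3-3=6
Step 12: prey: 64+19-19=64; pred: 6+3-3=6
Max prey = 64 at step 9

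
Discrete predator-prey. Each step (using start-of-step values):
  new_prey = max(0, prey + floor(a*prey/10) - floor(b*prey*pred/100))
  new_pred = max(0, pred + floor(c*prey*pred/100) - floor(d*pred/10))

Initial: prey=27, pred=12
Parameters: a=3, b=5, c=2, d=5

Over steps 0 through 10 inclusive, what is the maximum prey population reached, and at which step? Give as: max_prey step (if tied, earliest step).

Step 1: prey: 27+8-16=19; pred: 12+6-6=12
Step 2: prey: 19+5-11=13; pred: 12+4-6=10
Step 3: prey: 13+3-6=10; pred: 10+2-5=7
Step 4: prey: 10+3-3=10; pred: 7+1-3=5
Step 5: prey: 10+3-2=11; pred: 5+1-2=4
Step 6: prey: 11+3-2=12; pred: 4+0-2=2
Step 7: prey: 12+3-1=14; pred: 2+0-1=1
Step 8: prey: 14+4-0=18; pred: 1+0-0=1
Step 9: prey: 18+5-0=23; pred: 1+0-0=1
Step 10: prey: 23+6-1=28; pred: 1+0-0=1
Max prey = 28 at step 10

Answer: 28 10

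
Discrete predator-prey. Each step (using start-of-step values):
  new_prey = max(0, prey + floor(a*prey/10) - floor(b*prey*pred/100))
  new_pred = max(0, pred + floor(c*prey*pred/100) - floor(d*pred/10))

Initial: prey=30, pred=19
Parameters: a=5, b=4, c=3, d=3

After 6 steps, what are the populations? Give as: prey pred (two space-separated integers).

Step 1: prey: 30+15-22=23; pred: 19+17-5=31
Step 2: prey: 23+11-28=6; pred: 31+21-9=43
Step 3: prey: 6+3-10=0; pred: 43+7-12=38
Step 4: prey: 0+0-0=0; pred: 38+0-11=27
Step 5: prey: 0+0-0=0; pred: 27+0-8=19
Step 6: prey: 0+0-0=0; pred: 19+0-5=14

Answer: 0 14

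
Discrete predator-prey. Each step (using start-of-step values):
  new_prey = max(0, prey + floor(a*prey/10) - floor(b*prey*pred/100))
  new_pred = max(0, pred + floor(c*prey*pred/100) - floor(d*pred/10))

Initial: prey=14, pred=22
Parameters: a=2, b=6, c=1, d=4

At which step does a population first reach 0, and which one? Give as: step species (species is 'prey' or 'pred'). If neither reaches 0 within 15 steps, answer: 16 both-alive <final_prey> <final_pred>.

Step 1: prey: 14+2-18=0; pred: 22+3-8=17
First extinction: prey at step 1

Answer: 1 prey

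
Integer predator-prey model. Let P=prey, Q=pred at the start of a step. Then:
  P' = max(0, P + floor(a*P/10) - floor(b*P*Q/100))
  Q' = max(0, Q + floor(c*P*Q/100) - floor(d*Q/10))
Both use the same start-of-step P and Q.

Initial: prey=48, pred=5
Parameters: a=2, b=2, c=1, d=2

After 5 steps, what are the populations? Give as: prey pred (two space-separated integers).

Step 1: prey: 48+9-4=53; pred: 5+2-1=6
Step 2: prey: 53+10-6=57; pred: 6+3-1=8
Step 3: prey: 57+11-9=59; pred: 8+4-1=11
Step 4: prey: 59+11-12=58; pred: 11+6-2=15
Step 5: prey: 58+11-17=52; pred: 15+8-3=20

Answer: 52 20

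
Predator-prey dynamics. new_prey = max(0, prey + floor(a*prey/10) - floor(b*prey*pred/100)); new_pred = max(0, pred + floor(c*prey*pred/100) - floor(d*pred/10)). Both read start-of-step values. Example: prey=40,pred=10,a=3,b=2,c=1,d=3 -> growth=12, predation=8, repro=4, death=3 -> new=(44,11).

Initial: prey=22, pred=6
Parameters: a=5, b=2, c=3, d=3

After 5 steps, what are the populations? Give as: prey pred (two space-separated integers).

Answer: 16 135

Derivation:
Step 1: prey: 22+11-2=31; pred: 6+3-1=8
Step 2: prey: 31+15-4=42; pred: 8+7-2=13
Step 3: prey: 42+21-10=53; pred: 13+16-3=26
Step 4: prey: 53+26-27=52; pred: 26+41-7=60
Step 5: prey: 52+26-62=16; pred: 60+93-18=135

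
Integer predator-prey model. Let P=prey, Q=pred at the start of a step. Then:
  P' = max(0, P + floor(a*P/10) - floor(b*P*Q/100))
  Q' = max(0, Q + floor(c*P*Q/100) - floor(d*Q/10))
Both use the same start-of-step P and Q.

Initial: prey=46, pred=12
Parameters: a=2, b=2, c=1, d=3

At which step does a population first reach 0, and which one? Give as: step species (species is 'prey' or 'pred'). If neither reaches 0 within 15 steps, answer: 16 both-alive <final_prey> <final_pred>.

Answer: 16 both-alive 19 6

Derivation:
Step 1: prey: 46+9-11=44; pred: 12+5-3=14
Step 2: prey: 44+8-12=40; pred: 14+6-4=16
Step 3: prey: 40+8-12=36; pred: 16+6-4=18
Step 4: prey: 36+7-12=31; pred: 18+6-5=19
Step 5: prey: 31+6-11=26; pred: 19+5-5=19
Step 6: prey: 26+5-9=22; pred: 19+4-5=18
Step 7: prey: 22+4-7=19; pred: 18+3-5=16
Step 8: prey: 19+3-6=16; pred: 16+3-4=15
Step 9: prey: 16+3-4=15; pred: 15+2-4=13
Step 10: prey: 15+3-3=15; pred: 13+1-3=11
Step 11: prey: 15+3-3=15; pred: 11+1-3=9
Step 12: prey: 15+3-2=16; pred: 9+1-2=8
Step 13: prey: 16+3-2=17; pred: 8+1-2=7
Step 14: prey: 17+3-2=18; pred: 7+1-2=6
Step 15: prey: 18+3-2=19; pred: 6+1-1=6
No extinction within 15 steps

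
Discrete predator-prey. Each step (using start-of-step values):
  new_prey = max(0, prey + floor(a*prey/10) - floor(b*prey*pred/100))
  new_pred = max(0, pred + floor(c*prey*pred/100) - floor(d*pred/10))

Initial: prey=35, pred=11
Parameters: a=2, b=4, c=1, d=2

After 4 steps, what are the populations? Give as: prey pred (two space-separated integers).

Step 1: prey: 35+7-15=27; pred: 11+3-2=12
Step 2: prey: 27+5-12=20; pred: 12+3-2=13
Step 3: prey: 20+4-10=14; pred: 13+2-2=13
Step 4: prey: 14+2-7=9; pred: 13+1-2=12

Answer: 9 12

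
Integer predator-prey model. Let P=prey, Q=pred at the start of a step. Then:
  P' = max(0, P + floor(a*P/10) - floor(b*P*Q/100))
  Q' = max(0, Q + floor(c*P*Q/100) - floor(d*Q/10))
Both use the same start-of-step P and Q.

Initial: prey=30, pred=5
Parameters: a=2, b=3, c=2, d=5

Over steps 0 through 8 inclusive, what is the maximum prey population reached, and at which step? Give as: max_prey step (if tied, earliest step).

Answer: 34 3

Derivation:
Step 1: prey: 30+6-4=32; pred: 5+3-2=6
Step 2: prey: 32+6-5=33; pred: 6+3-3=6
Step 3: prey: 33+6-5=34; pred: 6+3-3=6
Step 4: prey: 34+6-6=34; pred: 6+4-3=7
Step 5: prey: 34+6-7=33; pred: 7+4-3=8
Step 6: prey: 33+6-7=32; pred: 8+5-4=9
Step 7: prey: 32+6-8=30; pred: 9+5-4=10
Step 8: prey: 30+6-9=27; pred: 10+6-5=11
Max prey = 34 at step 3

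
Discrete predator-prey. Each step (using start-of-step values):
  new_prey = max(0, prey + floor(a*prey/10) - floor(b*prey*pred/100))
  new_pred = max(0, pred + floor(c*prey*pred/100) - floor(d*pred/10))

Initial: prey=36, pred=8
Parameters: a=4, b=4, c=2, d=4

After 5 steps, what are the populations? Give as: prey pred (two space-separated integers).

Step 1: prey: 36+14-11=39; pred: 8+5-3=10
Step 2: prey: 39+15-15=39; pred: 10+7-4=13
Step 3: prey: 39+15-20=34; pred: 13+10-5=18
Step 4: prey: 34+13-24=23; pred: 18+12-7=23
Step 5: prey: 23+9-21=11; pred: 23+10-9=24

Answer: 11 24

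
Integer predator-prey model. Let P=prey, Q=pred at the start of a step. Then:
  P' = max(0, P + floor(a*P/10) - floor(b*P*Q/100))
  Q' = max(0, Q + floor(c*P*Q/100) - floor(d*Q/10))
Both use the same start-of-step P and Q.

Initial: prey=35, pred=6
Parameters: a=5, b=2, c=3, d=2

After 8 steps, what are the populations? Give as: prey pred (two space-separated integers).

Step 1: prey: 35+17-4=48; pred: 6+6-1=11
Step 2: prey: 48+24-10=62; pred: 11+15-2=24
Step 3: prey: 62+31-29=64; pred: 24+44-4=64
Step 4: prey: 64+32-81=15; pred: 64+122-12=174
Step 5: prey: 15+7-52=0; pred: 174+78-34=218
Step 6: prey: 0+0-0=0; pred: 218+0-43=175
Step 7: prey: 0+0-0=0; pred: 175+0-35=140
Step 8: prey: 0+0-0=0; pred: 140+0-28=112

Answer: 0 112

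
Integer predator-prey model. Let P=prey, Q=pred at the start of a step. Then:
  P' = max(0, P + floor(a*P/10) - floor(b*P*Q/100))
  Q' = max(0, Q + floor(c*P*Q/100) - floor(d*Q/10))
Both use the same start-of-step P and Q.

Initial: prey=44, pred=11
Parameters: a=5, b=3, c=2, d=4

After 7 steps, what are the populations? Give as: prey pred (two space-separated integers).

Step 1: prey: 44+22-14=52; pred: 11+9-4=16
Step 2: prey: 52+26-24=54; pred: 16+16-6=26
Step 3: prey: 54+27-42=39; pred: 26+28-10=44
Step 4: prey: 39+19-51=7; pred: 44+34-17=61
Step 5: prey: 7+3-12=0; pred: 61+8-24=45
Step 6: prey: 0+0-0=0; pred: 45+0-18=27
Step 7: prey: 0+0-0=0; pred: 27+0-10=17

Answer: 0 17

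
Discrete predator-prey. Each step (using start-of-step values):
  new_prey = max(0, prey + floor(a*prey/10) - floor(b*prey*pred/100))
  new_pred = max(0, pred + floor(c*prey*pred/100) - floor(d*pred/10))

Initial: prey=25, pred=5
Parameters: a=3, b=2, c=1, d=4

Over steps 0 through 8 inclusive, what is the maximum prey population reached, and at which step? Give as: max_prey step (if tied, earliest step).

Step 1: prey: 25+7-2=30; pred: 5+1-2=4
Step 2: prey: 30+9-2=37; pred: 4+1-1=4
Step 3: prey: 37+11-2=46; pred: 4+1-1=4
Step 4: prey: 46+13-3=56; pred: 4+1-1=4
Step 5: prey: 56+16-4=68; pred: 4+2-1=5
Step 6: prey: 68+20-6=82; pred: 5+3-2=6
Step 7: prey: 82+24-9=97; pred: 6+4-2=8
Step 8: prey: 97+29-15=111; pred: 8+7-3=12
Max prey = 111 at step 8

Answer: 111 8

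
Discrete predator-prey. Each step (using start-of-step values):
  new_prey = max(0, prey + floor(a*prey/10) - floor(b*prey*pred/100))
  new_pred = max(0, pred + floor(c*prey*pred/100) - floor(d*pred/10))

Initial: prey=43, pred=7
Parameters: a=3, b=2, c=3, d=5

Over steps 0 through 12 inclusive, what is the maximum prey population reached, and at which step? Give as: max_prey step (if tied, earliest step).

Answer: 51 2

Derivation:
Step 1: prey: 43+12-6=49; pred: 7+9-3=13
Step 2: prey: 49+14-12=51; pred: 13+19-6=26
Step 3: prey: 51+15-26=40; pred: 26+39-13=52
Step 4: prey: 40+12-41=11; pred: 52+62-26=88
Step 5: prey: 11+3-19=0; pred: 88+29-44=73
Step 6: prey: 0+0-0=0; pred: 73+0-36=37
Step 7: prey: 0+0-0=0; pred: 37+0-18=19
Step 8: prey: 0+0-0=0; pred: 19+0-9=10
Step 9: prey: 0+0-0=0; pred: 10+0-5=5
Step 10: prey: 0+0-0=0; pred: 5+0-2=3
Step 11: prey: 0+0-0=0; pred: 3+0-1=2
Step 12: prey: 0+0-0=0; pred: 2+0-1=1
Max prey = 51 at step 2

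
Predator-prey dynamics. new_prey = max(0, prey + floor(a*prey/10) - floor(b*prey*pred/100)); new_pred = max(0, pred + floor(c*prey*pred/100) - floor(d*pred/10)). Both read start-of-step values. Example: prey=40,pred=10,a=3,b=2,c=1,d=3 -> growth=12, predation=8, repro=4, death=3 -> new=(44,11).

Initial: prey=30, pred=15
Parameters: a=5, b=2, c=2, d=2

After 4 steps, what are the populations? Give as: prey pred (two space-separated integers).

Step 1: prey: 30+15-9=36; pred: 15+9-3=21
Step 2: prey: 36+18-15=39; pred: 21+15-4=32
Step 3: prey: 39+19-24=34; pred: 32+24-6=50
Step 4: prey: 34+17-34=17; pred: 50+34-10=74

Answer: 17 74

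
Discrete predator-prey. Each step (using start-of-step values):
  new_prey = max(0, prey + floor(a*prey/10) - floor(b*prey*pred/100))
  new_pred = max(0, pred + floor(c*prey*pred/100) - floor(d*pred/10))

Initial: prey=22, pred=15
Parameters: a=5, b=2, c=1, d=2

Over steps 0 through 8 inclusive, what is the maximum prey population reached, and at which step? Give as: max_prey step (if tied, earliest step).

Answer: 48 5

Derivation:
Step 1: prey: 22+11-6=27; pred: 15+3-3=15
Step 2: prey: 27+13-8=32; pred: 15+4-3=16
Step 3: prey: 32+16-10=38; pred: 16+5-3=18
Step 4: prey: 38+19-13=44; pred: 18+6-3=21
Step 5: prey: 44+22-18=48; pred: 21+9-4=26
Step 6: prey: 48+24-24=48; pred: 26+12-5=33
Step 7: prey: 48+24-31=41; pred: 33+15-6=42
Step 8: prey: 41+20-34=27; pred: 42+17-8=51
Max prey = 48 at step 5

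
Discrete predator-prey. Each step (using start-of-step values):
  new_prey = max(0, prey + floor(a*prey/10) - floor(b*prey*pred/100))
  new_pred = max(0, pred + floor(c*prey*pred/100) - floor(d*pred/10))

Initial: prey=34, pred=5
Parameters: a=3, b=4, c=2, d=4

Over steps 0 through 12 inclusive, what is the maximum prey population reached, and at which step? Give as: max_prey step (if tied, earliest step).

Answer: 40 2

Derivation:
Step 1: prey: 34+10-6=38; pred: 5+3-2=6
Step 2: prey: 38+11-9=40; pred: 6+4-2=8
Step 3: prey: 40+12-12=40; pred: 8+6-3=11
Step 4: prey: 40+12-17=35; pred: 11+8-4=15
Step 5: prey: 35+10-21=24; pred: 15+10-6=19
Step 6: prey: 24+7-18=13; pred: 19+9-7=21
Step 7: prey: 13+3-10=6; pred: 21+5-8=18
Step 8: prey: 6+1-4=3; pred: 18+2-7=13
Step 9: prey: 3+0-1=2; pred: 13+0-5=8
Step 10: prey: 2+0-0=2; pred: 8+0-3=5
Step 11: prey: 2+0-0=2; pred: 5+0-2=3
Step 12: prey: 2+0-0=2; pred: 3+0-1=2
Max prey = 40 at step 2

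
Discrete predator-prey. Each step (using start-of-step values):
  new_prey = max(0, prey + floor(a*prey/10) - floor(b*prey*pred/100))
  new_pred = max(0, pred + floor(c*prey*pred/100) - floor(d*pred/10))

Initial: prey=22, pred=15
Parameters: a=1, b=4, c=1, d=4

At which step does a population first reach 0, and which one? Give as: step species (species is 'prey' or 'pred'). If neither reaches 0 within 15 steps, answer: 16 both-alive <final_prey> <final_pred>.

Step 1: prey: 22+2-13=11; pred: 15+3-6=12
Step 2: prey: 11+1-5=7; pred: 12+1-4=9
Step 3: prey: 7+0-2=5; pred: 9+0-3=6
Step 4: prey: 5+0-1=4; pred: 6+0-2=4
Step 5: prey: 4+0-0=4; pred: 4+0-1=3
Step 6: prey: 4+0-0=4; pred: 3+0-1=2
Step 7: prey: 4+0-0=4; pred: 2+0-0=2
Steps 8-15: state stable at prey=4, pred=2 (no change)
No extinction within 15 steps

Answer: 16 both-alive 4 2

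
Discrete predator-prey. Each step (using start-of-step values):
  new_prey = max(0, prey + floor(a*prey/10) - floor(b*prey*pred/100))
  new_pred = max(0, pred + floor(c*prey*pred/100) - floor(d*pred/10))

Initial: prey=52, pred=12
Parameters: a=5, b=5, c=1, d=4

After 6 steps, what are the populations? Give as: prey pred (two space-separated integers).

Answer: 20 8

Derivation:
Step 1: prey: 52+26-31=47; pred: 12+6-4=14
Step 2: prey: 47+23-32=38; pred: 14+6-5=15
Step 3: prey: 38+19-28=29; pred: 15+5-6=14
Step 4: prey: 29+14-20=23; pred: 14+4-5=13
Step 5: prey: 23+11-14=20; pred: 13+2-5=10
Step 6: prey: 20+10-10=20; pred: 10+2-4=8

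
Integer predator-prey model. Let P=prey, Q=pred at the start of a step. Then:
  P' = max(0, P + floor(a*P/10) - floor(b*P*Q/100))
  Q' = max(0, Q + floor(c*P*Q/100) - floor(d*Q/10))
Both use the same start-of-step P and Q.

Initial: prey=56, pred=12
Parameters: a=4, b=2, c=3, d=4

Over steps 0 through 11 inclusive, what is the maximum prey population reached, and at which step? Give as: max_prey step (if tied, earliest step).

Step 1: prey: 56+22-13=65; pred: 12+20-4=28
Step 2: prey: 65+26-36=55; pred: 28+54-11=71
Step 3: prey: 55+22-78=0; pred: 71+117-28=160
Step 4: prey: 0+0-0=0; pred: 160+0-64=96
Step 5: prey: 0+0-0=0; pred: 96+0-38=58
Step 6: prey: 0+0-0=0; pred: 58+0-23=35
Step 7: prey: 0+0-0=0; pred: 35+0-14=21
Step 8: prey: 0+0-0=0; pred: 21+0-8=13
Step 9: prey: 0+0-0=0; pred: 13+0-5=8
Step 10: prey: 0+0-0=0; pred: 8+0-3=5
Step 11: prey: 0+0-0=0; pred: 5+0-2=3
Max prey = 65 at step 1

Answer: 65 1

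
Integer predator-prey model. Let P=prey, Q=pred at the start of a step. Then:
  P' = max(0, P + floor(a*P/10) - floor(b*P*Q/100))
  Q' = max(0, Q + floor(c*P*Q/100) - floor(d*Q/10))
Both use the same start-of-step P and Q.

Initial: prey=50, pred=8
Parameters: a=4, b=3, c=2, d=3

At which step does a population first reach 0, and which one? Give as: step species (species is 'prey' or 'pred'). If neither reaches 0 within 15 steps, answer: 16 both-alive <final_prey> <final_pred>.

Answer: 4 prey

Derivation:
Step 1: prey: 50+20-12=58; pred: 8+8-2=14
Step 2: prey: 58+23-24=57; pred: 14+16-4=26
Step 3: prey: 57+22-44=35; pred: 26+29-7=48
Step 4: prey: 35+14-50=0; pred: 48+33-14=67
First extinction: prey at step 4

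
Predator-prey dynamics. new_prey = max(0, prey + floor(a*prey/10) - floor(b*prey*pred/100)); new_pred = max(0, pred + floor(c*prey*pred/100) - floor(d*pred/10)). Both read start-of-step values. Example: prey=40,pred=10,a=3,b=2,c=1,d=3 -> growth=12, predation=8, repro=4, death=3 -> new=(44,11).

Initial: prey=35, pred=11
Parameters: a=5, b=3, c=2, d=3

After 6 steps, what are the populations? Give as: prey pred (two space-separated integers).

Answer: 0 36

Derivation:
Step 1: prey: 35+17-11=41; pred: 11+7-3=15
Step 2: prey: 41+20-18=43; pred: 15+12-4=23
Step 3: prey: 43+21-29=35; pred: 23+19-6=36
Step 4: prey: 35+17-37=15; pred: 36+25-10=51
Step 5: prey: 15+7-22=0; pred: 51+15-15=51
Step 6: prey: 0+0-0=0; pred: 51+0-15=36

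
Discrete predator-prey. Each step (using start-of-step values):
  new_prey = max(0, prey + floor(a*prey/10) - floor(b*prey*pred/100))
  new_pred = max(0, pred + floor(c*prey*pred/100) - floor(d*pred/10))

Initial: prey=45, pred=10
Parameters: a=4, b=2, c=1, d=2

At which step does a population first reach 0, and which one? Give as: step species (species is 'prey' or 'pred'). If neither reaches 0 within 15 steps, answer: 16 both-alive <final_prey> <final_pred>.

Answer: 9 prey

Derivation:
Step 1: prey: 45+18-9=54; pred: 10+4-2=12
Step 2: prey: 54+21-12=63; pred: 12+6-2=16
Step 3: prey: 63+25-20=68; pred: 16+10-3=23
Step 4: prey: 68+27-31=64; pred: 23+15-4=34
Step 5: prey: 64+25-43=46; pred: 34+21-6=49
Step 6: prey: 46+18-45=19; pred: 49+22-9=62
Step 7: prey: 19+7-23=3; pred: 62+11-12=61
Step 8: prey: 3+1-3=1; pred: 61+1-12=50
Step 9: prey: 1+0-1=0; pred: 50+0-10=40
First extinction: prey at step 9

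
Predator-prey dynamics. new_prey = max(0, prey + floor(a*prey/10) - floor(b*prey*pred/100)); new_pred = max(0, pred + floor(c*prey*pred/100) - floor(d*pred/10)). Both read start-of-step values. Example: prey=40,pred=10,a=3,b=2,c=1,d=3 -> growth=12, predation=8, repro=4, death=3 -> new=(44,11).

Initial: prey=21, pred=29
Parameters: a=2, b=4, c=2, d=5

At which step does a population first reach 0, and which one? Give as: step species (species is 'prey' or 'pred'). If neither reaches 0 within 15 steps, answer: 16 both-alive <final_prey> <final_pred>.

Answer: 2 prey

Derivation:
Step 1: prey: 21+4-24=1; pred: 29+12-14=27
Step 2: prey: 1+0-1=0; pred: 27+0-13=14
First extinction: prey at step 2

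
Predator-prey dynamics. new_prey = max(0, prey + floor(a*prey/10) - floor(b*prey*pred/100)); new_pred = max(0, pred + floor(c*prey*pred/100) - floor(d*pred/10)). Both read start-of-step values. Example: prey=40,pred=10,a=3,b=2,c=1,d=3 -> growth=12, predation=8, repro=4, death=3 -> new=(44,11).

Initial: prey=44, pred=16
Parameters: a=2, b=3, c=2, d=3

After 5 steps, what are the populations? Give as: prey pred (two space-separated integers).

Step 1: prey: 44+8-21=31; pred: 16+14-4=26
Step 2: prey: 31+6-24=13; pred: 26+16-7=35
Step 3: prey: 13+2-13=2; pred: 35+9-10=34
Step 4: prey: 2+0-2=0; pred: 34+1-10=25
Step 5: prey: 0+0-0=0; pred: 25+0-7=18

Answer: 0 18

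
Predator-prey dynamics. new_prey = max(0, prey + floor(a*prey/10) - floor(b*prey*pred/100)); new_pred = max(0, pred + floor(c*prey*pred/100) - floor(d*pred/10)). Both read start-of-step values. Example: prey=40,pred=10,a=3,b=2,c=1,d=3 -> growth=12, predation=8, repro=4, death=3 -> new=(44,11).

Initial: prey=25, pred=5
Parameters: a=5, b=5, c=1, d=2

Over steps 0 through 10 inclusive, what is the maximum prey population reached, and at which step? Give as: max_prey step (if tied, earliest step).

Answer: 80 6

Derivation:
Step 1: prey: 25+12-6=31; pred: 5+1-1=5
Step 2: prey: 31+15-7=39; pred: 5+1-1=5
Step 3: prey: 39+19-9=49; pred: 5+1-1=5
Step 4: prey: 49+24-12=61; pred: 5+2-1=6
Step 5: prey: 61+30-18=73; pred: 6+3-1=8
Step 6: prey: 73+36-29=80; pred: 8+5-1=12
Step 7: prey: 80+40-48=72; pred: 12+9-2=19
Step 8: prey: 72+36-68=40; pred: 19+13-3=29
Step 9: prey: 40+20-58=2; pred: 29+11-5=35
Step 10: prey: 2+1-3=0; pred: 35+0-7=28
Max prey = 80 at step 6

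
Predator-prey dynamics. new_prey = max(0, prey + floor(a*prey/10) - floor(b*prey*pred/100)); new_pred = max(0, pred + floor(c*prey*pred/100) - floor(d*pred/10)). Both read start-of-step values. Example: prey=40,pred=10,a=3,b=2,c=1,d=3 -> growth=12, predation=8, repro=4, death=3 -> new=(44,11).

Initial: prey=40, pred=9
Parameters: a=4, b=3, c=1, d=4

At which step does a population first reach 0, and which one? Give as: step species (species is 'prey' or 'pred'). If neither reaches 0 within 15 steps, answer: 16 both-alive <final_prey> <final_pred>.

Answer: 16 both-alive 22 6

Derivation:
Step 1: prey: 40+16-10=46; pred: 9+3-3=9
Step 2: prey: 46+18-12=52; pred: 9+4-3=10
Step 3: prey: 52+20-15=57; pred: 10+5-4=11
Step 4: prey: 57+22-18=61; pred: 11+6-4=13
Step 5: prey: 61+24-23=62; pred: 13+7-5=15
Step 6: prey: 62+24-27=59; pred: 15+9-6=18
Step 7: prey: 59+23-31=51; pred: 18+10-7=21
Step 8: prey: 51+20-32=39; pred: 21+10-8=23
Step 9: prey: 39+15-26=28; pred: 23+8-9=22
Step 10: prey: 28+11-18=21; pred: 22+6-8=20
Step 11: prey: 21+8-12=17; pred: 20+4-8=16
Step 12: prey: 17+6-8=15; pred: 16+2-6=12
Step 13: prey: 15+6-5=16; pred: 12+1-4=9
Step 14: prey: 16+6-4=18; pred: 9+1-3=7
Step 15: prey: 18+7-3=22; pred: 7+1-2=6
No extinction within 15 steps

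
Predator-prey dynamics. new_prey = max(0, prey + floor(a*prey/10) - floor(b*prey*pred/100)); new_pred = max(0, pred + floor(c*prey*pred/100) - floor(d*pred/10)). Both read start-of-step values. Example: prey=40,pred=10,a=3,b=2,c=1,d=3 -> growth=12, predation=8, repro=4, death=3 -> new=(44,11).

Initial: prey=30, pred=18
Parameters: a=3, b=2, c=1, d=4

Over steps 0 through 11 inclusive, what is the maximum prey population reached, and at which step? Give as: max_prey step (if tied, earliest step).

Step 1: prey: 30+9-10=29; pred: 18+5-7=16
Step 2: prey: 29+8-9=28; pred: 16+4-6=14
Step 3: prey: 28+8-7=29; pred: 14+3-5=12
Step 4: prey: 29+8-6=31; pred: 12+3-4=11
Step 5: prey: 31+9-6=34; pred: 11+3-4=10
Step 6: prey: 34+10-6=38; pred: 10+3-4=9
Step 7: prey: 38+11-6=43; pred: 9+3-3=9
Step 8: prey: 43+12-7=48; pred: 9+3-3=9
Step 9: prey: 48+14-8=54; pred: 9+4-3=10
Step 10: prey: 54+16-10=60; pred: 10+5-4=11
Step 11: prey: 60+18-13=65; pred: 11+6-4=13
Max prey = 65 at step 11

Answer: 65 11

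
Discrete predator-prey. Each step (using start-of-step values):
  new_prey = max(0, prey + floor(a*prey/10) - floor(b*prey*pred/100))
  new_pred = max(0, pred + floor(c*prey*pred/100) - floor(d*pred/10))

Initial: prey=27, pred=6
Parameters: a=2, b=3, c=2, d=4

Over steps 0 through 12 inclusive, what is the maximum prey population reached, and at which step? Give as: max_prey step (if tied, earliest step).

Step 1: prey: 27+5-4=28; pred: 6+3-2=7
Step 2: prey: 28+5-5=28; pred: 7+3-2=8
Step 3: prey: 28+5-6=27; pred: 8+4-3=9
Step 4: prey: 27+5-7=25; pred: 9+4-3=10
Step 5: prey: 25+5-7=23; pred: 10+5-4=11
Step 6: prey: 23+4-7=20; pred: 11+5-4=12
Step 7: prey: 20+4-7=17; pred: 12+4-4=12
Step 8: prey: 17+3-6=14; pred: 12+4-4=12
Step 9: prey: 14+2-5=11; pred: 12+3-4=11
Step 10: prey: 11+2-3=10; pred: 11+2-4=9
Step 11: prey: 10+2-2=10; pred: 9+1-3=7
Step 12: prey: 10+2-2=10; pred: 7+1-2=6
Max prey = 28 at step 1

Answer: 28 1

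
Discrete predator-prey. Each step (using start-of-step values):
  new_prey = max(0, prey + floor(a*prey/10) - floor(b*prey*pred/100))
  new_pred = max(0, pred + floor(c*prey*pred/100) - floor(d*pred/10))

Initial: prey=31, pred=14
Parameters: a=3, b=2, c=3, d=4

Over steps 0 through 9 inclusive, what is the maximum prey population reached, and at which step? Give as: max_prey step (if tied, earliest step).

Answer: 32 1

Derivation:
Step 1: prey: 31+9-8=32; pred: 14+13-5=22
Step 2: prey: 32+9-14=27; pred: 22+21-8=35
Step 3: prey: 27+8-18=17; pred: 35+28-14=49
Step 4: prey: 17+5-16=6; pred: 49+24-19=54
Step 5: prey: 6+1-6=1; pred: 54+9-21=42
Step 6: prey: 1+0-0=1; pred: 42+1-16=27
Step 7: prey: 1+0-0=1; pred: 27+0-10=17
Step 8: prey: 1+0-0=1; pred: 17+0-6=11
Step 9: prey: 1+0-0=1; pred: 11+0-4=7
Max prey = 32 at step 1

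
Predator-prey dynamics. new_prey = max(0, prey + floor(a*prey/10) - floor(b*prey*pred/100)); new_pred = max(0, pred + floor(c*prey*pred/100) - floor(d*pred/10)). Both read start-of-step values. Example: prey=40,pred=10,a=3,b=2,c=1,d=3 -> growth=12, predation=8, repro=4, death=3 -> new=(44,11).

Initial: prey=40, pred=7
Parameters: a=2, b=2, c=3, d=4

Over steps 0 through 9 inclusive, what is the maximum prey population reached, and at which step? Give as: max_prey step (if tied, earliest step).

Step 1: prey: 40+8-5=43; pred: 7+8-2=13
Step 2: prey: 43+8-11=40; pred: 13+16-5=24
Step 3: prey: 40+8-19=29; pred: 24+28-9=43
Step 4: prey: 29+5-24=10; pred: 43+37-17=63
Step 5: prey: 10+2-12=0; pred: 63+18-25=56
Step 6: prey: 0+0-0=0; pred: 56+0-22=34
Step 7: prey: 0+0-0=0; pred: 34+0-13=21
Step 8: prey: 0+0-0=0; pred: 21+0-8=13
Step 9: prey: 0+0-0=0; pred: 13+0-5=8
Max prey = 43 at step 1

Answer: 43 1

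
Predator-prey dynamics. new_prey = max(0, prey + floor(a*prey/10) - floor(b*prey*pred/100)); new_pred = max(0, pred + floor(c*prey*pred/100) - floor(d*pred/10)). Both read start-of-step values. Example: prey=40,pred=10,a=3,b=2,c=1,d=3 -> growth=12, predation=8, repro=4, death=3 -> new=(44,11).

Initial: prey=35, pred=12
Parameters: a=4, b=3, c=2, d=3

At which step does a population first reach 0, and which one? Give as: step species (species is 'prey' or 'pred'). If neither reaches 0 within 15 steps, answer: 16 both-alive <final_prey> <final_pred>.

Step 1: prey: 35+14-12=37; pred: 12+8-3=17
Step 2: prey: 37+14-18=33; pred: 17+12-5=24
Step 3: prey: 33+13-23=23; pred: 24+15-7=32
Step 4: prey: 23+9-22=10; pred: 32+14-9=37
Step 5: prey: 10+4-11=3; pred: 37+7-11=33
Step 6: prey: 3+1-2=2; pred: 33+1-9=25
Step 7: prey: 2+0-1=1; pred: 25+1-7=19
Step 8: prey: 1+0-0=1; pred: 19+0-5=14
Step 9: prey: 1+0-0=1; pred: 14+0-4=10
Step 10: prey: 1+0-0=1; pred: 10+0-3=7
Step 11: prey: 1+0-0=1; pred: 7+0-2=5
Step 12: prey: 1+0-0=1; pred: 5+0-1=4
Step 13: prey: 1+0-0=1; pred: 4+0-1=3
Step 14: prey: 1+0-0=1; pred: 3+0-0=3
Steps 15-15: state stable at prey=1, pred=3 (no change)
No extinction within 15 steps

Answer: 16 both-alive 1 3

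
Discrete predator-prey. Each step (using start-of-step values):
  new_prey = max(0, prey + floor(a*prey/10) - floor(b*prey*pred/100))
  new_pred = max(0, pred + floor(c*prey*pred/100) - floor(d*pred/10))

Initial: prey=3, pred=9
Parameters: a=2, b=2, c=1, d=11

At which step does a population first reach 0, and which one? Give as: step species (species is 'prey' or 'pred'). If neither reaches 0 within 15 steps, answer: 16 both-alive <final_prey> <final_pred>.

Step 1: prey: 3+0-0=3; pred: 9+0-9=0
First extinction: pred at step 1

Answer: 1 pred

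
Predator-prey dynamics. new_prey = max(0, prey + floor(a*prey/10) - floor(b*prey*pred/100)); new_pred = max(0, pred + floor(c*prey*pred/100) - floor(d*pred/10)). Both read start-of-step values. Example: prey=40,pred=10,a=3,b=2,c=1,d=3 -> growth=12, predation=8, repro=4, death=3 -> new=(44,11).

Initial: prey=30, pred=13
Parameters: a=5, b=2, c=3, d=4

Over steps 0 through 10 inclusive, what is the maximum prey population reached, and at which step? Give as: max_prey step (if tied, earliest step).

Step 1: prey: 30+15-7=38; pred: 13+11-5=19
Step 2: prey: 38+19-14=43; pred: 19+21-7=33
Step 3: prey: 43+21-28=36; pred: 33+42-13=62
Step 4: prey: 36+18-44=10; pred: 62+66-24=104
Step 5: prey: 10+5-20=0; pred: 104+31-41=94
Step 6: prey: 0+0-0=0; pred: 94+0-37=57
Step 7: prey: 0+0-0=0; pred: 57+0-22=35
Step 8: prey: 0+0-0=0; pred: 35+0-14=21
Step 9: prey: 0+0-0=0; pred: 21+0-8=13
Step 10: prey: 0+0-0=0; pred: 13+0-5=8
Max prey = 43 at step 2

Answer: 43 2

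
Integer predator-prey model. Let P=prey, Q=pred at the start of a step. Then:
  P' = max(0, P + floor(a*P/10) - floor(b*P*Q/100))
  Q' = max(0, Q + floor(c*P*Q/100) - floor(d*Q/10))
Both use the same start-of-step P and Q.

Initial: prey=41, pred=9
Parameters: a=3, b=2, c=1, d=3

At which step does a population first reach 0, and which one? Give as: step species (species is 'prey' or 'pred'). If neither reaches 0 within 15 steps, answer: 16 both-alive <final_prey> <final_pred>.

Answer: 16 both-alive 9 8

Derivation:
Step 1: prey: 41+12-7=46; pred: 9+3-2=10
Step 2: prey: 46+13-9=50; pred: 10+4-3=11
Step 3: prey: 50+15-11=54; pred: 11+5-3=13
Step 4: prey: 54+16-14=56; pred: 13+7-3=17
Step 5: prey: 56+16-19=53; pred: 17+9-5=21
Step 6: prey: 53+15-22=46; pred: 21+11-6=26
Step 7: prey: 46+13-23=36; pred: 26+11-7=30
Step 8: prey: 36+10-21=25; pred: 30+10-9=31
Step 9: prey: 25+7-15=17; pred: 31+7-9=29
Step 10: prey: 17+5-9=13; pred: 29+4-8=25
Step 11: prey: 13+3-6=10; pred: 25+3-7=21
Step 12: prey: 10+3-4=9; pred: 21+2-6=17
Step 13: prey: 9+2-3=8; pred: 17+1-5=13
Step 14: prey: 8+2-2=8; pred: 13+1-3=11
Step 15: prey: 8+2-1=9; pred: 11+0-3=8
No extinction within 15 steps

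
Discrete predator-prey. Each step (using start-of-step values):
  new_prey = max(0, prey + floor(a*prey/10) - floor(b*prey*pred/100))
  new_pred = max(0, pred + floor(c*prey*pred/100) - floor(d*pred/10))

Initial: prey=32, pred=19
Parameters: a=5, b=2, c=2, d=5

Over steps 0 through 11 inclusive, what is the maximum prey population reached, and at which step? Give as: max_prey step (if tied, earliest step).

Step 1: prey: 32+16-12=36; pred: 19+12-9=22
Step 2: prey: 36+18-15=39; pred: 22+15-11=26
Step 3: prey: 39+19-20=38; pred: 26+20-13=33
Step 4: prey: 38+19-25=32; pred: 33+25-16=42
Step 5: prey: 32+16-26=22; pred: 42+26-21=47
Step 6: prey: 22+11-20=13; pred: 47+20-23=44
Step 7: prey: 13+6-11=8; pred: 44+11-22=33
Step 8: prey: 8+4-5=7; pred: 33+5-16=22
Step 9: prey: 7+3-3=7; pred: 22+3-11=14
Step 10: prey: 7+3-1=9; pred: 14+1-7=8
Step 11: prey: 9+4-1=12; pred: 8+1-4=5
Max prey = 39 at step 2

Answer: 39 2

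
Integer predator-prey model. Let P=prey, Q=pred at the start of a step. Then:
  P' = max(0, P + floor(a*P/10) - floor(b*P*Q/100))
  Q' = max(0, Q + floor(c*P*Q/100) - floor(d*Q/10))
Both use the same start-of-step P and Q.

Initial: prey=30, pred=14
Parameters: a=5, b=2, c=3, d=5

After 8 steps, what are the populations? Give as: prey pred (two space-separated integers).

Answer: 0 11

Derivation:
Step 1: prey: 30+15-8=37; pred: 14+12-7=19
Step 2: prey: 37+18-14=41; pred: 19+21-9=31
Step 3: prey: 41+20-25=36; pred: 31+38-15=54
Step 4: prey: 36+18-38=16; pred: 54+58-27=85
Step 5: prey: 16+8-27=0; pred: 85+40-42=83
Step 6: prey: 0+0-0=0; pred: 83+0-41=42
Step 7: prey: 0+0-0=0; pred: 42+0-21=21
Step 8: prey: 0+0-0=0; pred: 21+0-10=11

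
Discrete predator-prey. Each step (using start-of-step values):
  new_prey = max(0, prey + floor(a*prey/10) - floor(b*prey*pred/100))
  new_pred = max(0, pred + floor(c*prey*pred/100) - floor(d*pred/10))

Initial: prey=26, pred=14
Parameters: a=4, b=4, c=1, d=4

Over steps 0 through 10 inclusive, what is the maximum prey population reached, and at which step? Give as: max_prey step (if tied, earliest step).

Step 1: prey: 26+10-14=22; pred: 14+3-5=12
Step 2: prey: 22+8-10=20; pred: 12+2-4=10
Step 3: prey: 20+8-8=20; pred: 10+2-4=8
Step 4: prey: 20+8-6=22; pred: 8+1-3=6
Step 5: prey: 22+8-5=25; pred: 6+1-2=5
Step 6: prey: 25+10-5=30; pred: 5+1-2=4
Step 7: prey: 30+12-4=38; pred: 4+1-1=4
Step 8: prey: 38+15-6=47; pred: 4+1-1=4
Step 9: prey: 47+18-7=58; pred: 4+1-1=4
Step 10: prey: 58+23-9=72; pred: 4+2-1=5
Max prey = 72 at step 10

Answer: 72 10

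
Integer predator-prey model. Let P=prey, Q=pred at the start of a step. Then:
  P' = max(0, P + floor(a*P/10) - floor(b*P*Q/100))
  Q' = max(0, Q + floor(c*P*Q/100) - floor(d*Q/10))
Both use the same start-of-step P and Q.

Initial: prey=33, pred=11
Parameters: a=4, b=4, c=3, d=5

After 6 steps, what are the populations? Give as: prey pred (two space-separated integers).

Answer: 1 7

Derivation:
Step 1: prey: 33+13-14=32; pred: 11+10-5=16
Step 2: prey: 32+12-20=24; pred: 16+15-8=23
Step 3: prey: 24+9-22=11; pred: 23+16-11=28
Step 4: prey: 11+4-12=3; pred: 28+9-14=23
Step 5: prey: 3+1-2=2; pred: 23+2-11=14
Step 6: prey: 2+0-1=1; pred: 14+0-7=7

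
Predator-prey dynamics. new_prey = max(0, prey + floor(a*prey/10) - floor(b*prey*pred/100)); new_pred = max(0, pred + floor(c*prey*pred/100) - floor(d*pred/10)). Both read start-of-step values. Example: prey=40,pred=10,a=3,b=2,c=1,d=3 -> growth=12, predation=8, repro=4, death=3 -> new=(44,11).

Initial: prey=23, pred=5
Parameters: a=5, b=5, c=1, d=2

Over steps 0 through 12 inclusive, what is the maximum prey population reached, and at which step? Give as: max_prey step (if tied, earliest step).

Step 1: prey: 23+11-5=29; pred: 5+1-1=5
Step 2: prey: 29+14-7=36; pred: 5+1-1=5
Step 3: prey: 36+18-9=45; pred: 5+1-1=5
Step 4: prey: 45+22-11=56; pred: 5+2-1=6
Step 5: prey: 56+28-16=68; pred: 6+3-1=8
Step 6: prey: 68+34-27=75; pred: 8+5-1=12
Step 7: prey: 75+37-45=67; pred: 12+9-2=19
Step 8: prey: 67+33-63=37; pred: 19+12-3=28
Step 9: prey: 37+18-51=4; pred: 28+10-5=33
Step 10: prey: 4+2-6=0; pred: 33+1-6=28
Step 11: prey: 0+0-0=0; pred: 28+0-5=23
Step 12: prey: 0+0-0=0; pred: 23+0-4=19
Max prey = 75 at step 6

Answer: 75 6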